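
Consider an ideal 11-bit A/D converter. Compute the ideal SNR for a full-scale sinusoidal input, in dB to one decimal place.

SNR ≈ 6.02·N + 1.76 dB = 6.02·11 + 1.76 = 67.98 dB.

68.0 dB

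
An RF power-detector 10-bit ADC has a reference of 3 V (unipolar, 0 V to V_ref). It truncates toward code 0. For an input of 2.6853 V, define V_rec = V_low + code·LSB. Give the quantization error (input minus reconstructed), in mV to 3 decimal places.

Step size: 3 V ÷ 2^10 = 2.930 mV.
(2.6853 − 0)/0.00292969 = 916.5824; ⌊·⌋ gives code 916.
V_rec = 0 + 916·0.00292969 = 2.6835938 V.
V_in − V_rec = 0.00170625 V = 1.706 mV.

1.706 mV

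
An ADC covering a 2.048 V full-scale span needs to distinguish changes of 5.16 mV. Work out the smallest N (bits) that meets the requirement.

Number of steps required ≥ 2.048 V / 5.16 mV = 396.90.
Need 2^N ≥ 396.90; 2^8 = 256, 2^9 = 512.
Minimum N = 9.

9 bits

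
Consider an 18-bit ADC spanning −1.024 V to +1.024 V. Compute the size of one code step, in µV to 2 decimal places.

Full-scale span = 2.048 V.
LSB = 2.048 / 2^18 = 2.048 / 262144 = 7.8125e-06 V = 7.81 µV.

7.81 µV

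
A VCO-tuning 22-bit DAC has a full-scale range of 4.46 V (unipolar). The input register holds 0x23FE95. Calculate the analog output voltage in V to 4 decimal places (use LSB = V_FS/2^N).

2.5084 V

LSB = 4.46 V / 2^22 = 1.06 µV.
Code 0x23FE95 = 2358933 decimal.
V_out = 0 + 2358933 × 1.06335e-06 V = 2.50836 V.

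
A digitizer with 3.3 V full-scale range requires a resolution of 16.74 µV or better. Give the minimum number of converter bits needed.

Number of steps required ≥ 3.3 V / 16.74 µV = 197132.62.
Need 2^N ≥ 197132.62; 2^17 = 131072, 2^18 = 262144.
Minimum N = 18.

18 bits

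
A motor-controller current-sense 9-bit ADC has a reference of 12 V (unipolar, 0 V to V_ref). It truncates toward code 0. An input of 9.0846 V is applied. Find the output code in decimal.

Full-scale span = 12 V; LSB = 12/2^9 = 23.438 mV.
Input sits at 387.610 steps above V_low.
⌊·⌋(387.610) = 387.

code 387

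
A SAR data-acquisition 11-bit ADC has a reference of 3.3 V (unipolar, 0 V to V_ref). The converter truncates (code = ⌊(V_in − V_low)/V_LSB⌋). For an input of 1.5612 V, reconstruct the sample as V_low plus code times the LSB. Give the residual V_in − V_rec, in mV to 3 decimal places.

One LSB is 3.3 V / 2048 = 1.611 mV.
(V_in − V_low)/LSB = (1.5612 − 0)/0.00161133 = 968.8902 → code 968 (floor).
Code 968 maps back to 0 + 968×0.00161133 V = 1.5597656 V.
Error = 1.5612 − 1.5597656 = 0.00143438 V = 1.434 mV.

1.434 mV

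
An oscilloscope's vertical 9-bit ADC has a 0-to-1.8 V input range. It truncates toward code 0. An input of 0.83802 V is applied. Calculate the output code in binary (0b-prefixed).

code 0b11101110 (decimal 238)

Full-scale span = 1.8 V; LSB = 1.8/2^9 = 3.516 mV.
(0.83802 − 0) / 0.00351563 = 238.370 LSBs.
⌊·⌋(238.370) = 238.
In binary (0b-prefixed): 0b11101110.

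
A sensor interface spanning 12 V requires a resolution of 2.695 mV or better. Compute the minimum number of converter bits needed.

Number of steps required ≥ 12 V / 2.695 mV = 4452.69.
Need 2^N ≥ 4452.69; 2^12 = 4096, 2^13 = 8192.
Minimum N = 13.

13 bits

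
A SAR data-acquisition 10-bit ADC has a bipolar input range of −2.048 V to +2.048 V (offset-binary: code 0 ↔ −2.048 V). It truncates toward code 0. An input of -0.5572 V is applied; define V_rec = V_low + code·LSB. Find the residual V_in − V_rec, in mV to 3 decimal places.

2.800 mV

Step size: 4.096 V ÷ 2^10 = 4.000 mV.
(-0.5572 − (−2.048))/0.004 = 372.7000; ⌊·⌋ gives code 372.
Reconstructed: -0.56 V.
Error = -0.5572 − (−0.56) = 0.0028 V = 2.800 mV.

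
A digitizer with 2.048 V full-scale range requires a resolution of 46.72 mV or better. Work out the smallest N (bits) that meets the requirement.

6 bits

Number of steps required ≥ 2.048 V / 46.72 mV = 43.84.
Need 2^N ≥ 43.84; 2^5 = 32, 2^6 = 64.
Minimum N = 6.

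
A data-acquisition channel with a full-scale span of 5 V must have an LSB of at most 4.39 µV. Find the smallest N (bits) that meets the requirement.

Number of steps required ≥ 5 V / 4.39 µV = 1138952.16.
Need 2^N ≥ 1138952.16; 2^20 = 1048576, 2^21 = 2097152.
Minimum N = 21.

21 bits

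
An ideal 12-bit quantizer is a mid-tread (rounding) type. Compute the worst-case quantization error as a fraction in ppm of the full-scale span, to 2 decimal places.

122.07 ppm

Rounding → worst-case error = ½ LSB = V_FS/2^13, so 1e+06/8192 = 122.07 ppm of full scale.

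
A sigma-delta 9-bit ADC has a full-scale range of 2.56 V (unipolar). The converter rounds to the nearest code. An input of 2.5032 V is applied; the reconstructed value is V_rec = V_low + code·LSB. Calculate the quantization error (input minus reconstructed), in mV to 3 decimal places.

Step size: 2.56 V ÷ 2^9 = 5.000 mV.
Scaled input = 500.6400 LSBs, so code = 501.
V_rec = 0 + 501·0.005 = 2.505 V.
Difference: -0.0018 V → -1.800 mV.

-1.800 mV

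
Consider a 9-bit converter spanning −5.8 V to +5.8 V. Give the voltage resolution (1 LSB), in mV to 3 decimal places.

22.656 mV

Full-scale span = 11.6 V.
LSB = 11.6 / 2^9 = 11.6 / 512 = 0.0226562 V = 22.656 mV.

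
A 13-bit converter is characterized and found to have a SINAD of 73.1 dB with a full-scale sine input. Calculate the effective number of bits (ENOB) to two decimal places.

11.85 bits

ENOB = (SINAD − 1.76) / 6.02 = (73.1 − 1.76)/6.02 = 11.850.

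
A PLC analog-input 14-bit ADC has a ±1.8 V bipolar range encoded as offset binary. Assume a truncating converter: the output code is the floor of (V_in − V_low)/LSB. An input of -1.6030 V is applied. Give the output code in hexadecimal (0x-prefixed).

code 0x380 (decimal 896)

Full-scale span = 3.6 V; LSB = 3.6/2^14 = 219.73 µV.
(-1.6030 − (−1.8)) / 0.000219727 = 896.569 LSBs.
So the output code is 896.
In hexadecimal (0x-prefixed): 0x380.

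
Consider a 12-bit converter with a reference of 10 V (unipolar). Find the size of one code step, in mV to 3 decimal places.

2.441 mV

Full-scale span = 10 V.
LSB = 10 / 2^12 = 10 / 4096 = 0.00244141 V = 2.441 mV.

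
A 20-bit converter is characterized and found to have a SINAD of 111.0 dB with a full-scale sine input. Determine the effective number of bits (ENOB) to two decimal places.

18.15 bits

ENOB = (SINAD − 1.76) / 6.02 = (111.0 − 1.76)/6.02 = 18.146.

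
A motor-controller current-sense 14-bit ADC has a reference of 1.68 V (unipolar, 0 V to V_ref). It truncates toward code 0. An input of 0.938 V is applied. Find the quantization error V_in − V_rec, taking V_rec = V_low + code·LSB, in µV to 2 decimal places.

LSB = 1.68/2^14 = 102.54 µV.
(V_in − V_low)/LSB = (0.938 − 0)/0.000102539 = 9147.7333 → code 9147 (floor).
Reconstructed: 0.9379248 V.
Difference: 7.51953e-05 V → 75.20 µV.

75.20 µV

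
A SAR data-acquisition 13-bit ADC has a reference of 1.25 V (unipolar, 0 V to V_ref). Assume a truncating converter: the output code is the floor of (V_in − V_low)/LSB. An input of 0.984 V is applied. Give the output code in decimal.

Full-scale span = 1.25 V; LSB = 1.25/2^13 = 152.59 µV.
(V_in − V_low)/LSB = (0.984 − 0) / 0.000152588 = 6448.742.
Floor → code 6448.

code 6448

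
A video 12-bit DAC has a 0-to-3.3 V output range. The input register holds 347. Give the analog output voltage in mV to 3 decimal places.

279.565 mV

LSB = 3.3 V / 2^12 = 0.806 mV.
V_out = 0 + 347 × 0.000805664 V = 0.279565 V.
= 279.565 mV.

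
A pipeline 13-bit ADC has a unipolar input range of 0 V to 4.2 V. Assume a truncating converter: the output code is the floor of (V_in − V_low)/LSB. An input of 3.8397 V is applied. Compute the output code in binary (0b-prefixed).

code 0b1110101000001 (decimal 7489)

With 8192 levels over 4.2 V, one step is 0.513 mV.
Input sits at 7489.243 steps above V_low.
So the output code is 7489.
In binary (0b-prefixed): 0b1110101000001.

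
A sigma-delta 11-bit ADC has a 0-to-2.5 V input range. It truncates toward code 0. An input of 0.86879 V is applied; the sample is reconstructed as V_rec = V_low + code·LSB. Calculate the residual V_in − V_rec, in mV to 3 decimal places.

One LSB is 2.5 V / 2048 = 1.221 mV.
(0.86879 − 0)/0.0012207 = 711.7128; ⌊·⌋ gives code 711.
V_rec = 0 + 711·0.0012207 = 0.86791992 V.
V_in − V_rec = 0.000870078 V = 0.870 mV.

0.870 mV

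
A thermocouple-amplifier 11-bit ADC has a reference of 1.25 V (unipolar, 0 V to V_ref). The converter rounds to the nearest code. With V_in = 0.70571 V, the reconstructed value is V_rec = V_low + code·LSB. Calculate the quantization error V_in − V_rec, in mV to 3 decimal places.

LSB = 1.25/2^11 = 0.610 mV.
Scaled input = 1156.2353 LSBs, so code = 1156.
Code 1156 maps back to 0 + 1156×0.000610352 V = 0.70556641 V.
V_in − V_rec = 0.000143594 V = 0.144 mV.

0.144 mV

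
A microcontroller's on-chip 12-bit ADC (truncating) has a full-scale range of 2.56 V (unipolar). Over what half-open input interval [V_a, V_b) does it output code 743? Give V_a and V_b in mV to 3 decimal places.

LSB = 2.56/2^12 = 0.625 mV.
V_a = V_low + 743·LSB = 0.464375 V; V_b = V_low + 744·LSB = 0.465 V.

[464.375 mV, 465.000 mV)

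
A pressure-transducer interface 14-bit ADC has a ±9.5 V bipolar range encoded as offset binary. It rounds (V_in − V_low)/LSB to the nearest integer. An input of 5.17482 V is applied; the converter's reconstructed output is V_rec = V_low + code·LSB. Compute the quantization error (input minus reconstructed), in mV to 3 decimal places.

One LSB is 19 V / 16384 = 1.160 mV.
(5.17482 − (−9.5))/0.00115967 = 12654.3290; round gives code 12654.
V_rec = (−9.5) + 12654·0.00115967 = 5.1744385 V.
Difference: 0.000381523 V → 0.382 mV.

0.382 mV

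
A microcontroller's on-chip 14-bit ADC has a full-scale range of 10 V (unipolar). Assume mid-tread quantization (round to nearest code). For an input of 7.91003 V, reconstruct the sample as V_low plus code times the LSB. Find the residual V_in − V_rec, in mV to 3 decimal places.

Step size: 10 V ÷ 2^14 = 0.610 mV.
Scaled input = 12959.7932 LSBs, so code = 12960.
Reconstructed: 7.9101562 V.
V_in − V_rec = -0.00012625 V = -0.126 mV.

-0.126 mV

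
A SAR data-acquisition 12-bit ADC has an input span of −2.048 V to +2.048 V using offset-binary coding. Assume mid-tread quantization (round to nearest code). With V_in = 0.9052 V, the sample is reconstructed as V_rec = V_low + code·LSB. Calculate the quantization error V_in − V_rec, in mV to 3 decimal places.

0.200 mV

One LSB is 4.096 V / 4096 = 1.000 mV.
(0.9052 − (−2.048))/0.001 = 2953.2000; round gives code 2953.
V_rec = (−2.048) + 2953·0.001 = 0.905 V.
Error = 0.9052 − 0.905 = 0.0002 V = 0.200 mV.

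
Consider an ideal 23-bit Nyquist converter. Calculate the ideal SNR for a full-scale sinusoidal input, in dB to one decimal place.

SNR ≈ 6.02·N + 1.76 dB = 6.02·23 + 1.76 = 140.22 dB.

140.2 dB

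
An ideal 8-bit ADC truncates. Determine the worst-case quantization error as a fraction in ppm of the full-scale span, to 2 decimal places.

3906.25 ppm

Truncating → worst-case error = 1 LSB = V_FS/2^8, so 1e+06/256 = 3906.25 ppm of full scale.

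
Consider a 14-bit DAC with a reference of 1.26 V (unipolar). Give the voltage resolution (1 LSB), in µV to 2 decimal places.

Full-scale span = 1.26 V.
LSB = 1.26 / 2^14 = 1.26 / 16384 = 7.69043e-05 V = 76.90 µV.

76.90 µV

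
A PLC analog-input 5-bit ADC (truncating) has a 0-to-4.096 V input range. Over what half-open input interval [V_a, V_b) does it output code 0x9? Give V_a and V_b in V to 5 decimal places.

LSB = 4.096/2^5 = 128.000 mV.
Code 0x9 = 9 decimal.
V_a = V_low + 9·LSB = 1.152 V; V_b = V_low + 10·LSB = 1.28 V.

[1.15200 V, 1.28000 V)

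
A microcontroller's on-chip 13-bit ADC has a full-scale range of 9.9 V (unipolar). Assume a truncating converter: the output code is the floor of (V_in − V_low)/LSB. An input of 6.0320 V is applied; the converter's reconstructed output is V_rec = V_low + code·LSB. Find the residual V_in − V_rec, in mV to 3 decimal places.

LSB = 9.9/2^13 = 1.208 mV.
(V_in − V_low)/LSB = (6.0320 − 0)/0.0012085 = 4991.3277 → code 4991 (floor).
Reconstructed: 6.031604 V.
Difference: 0.000395996 V → 0.396 mV.

0.396 mV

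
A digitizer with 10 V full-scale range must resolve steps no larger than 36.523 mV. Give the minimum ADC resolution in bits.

9 bits

Number of steps required ≥ 10 V / 36.523 mV = 273.80.
Need 2^N ≥ 273.80; 2^8 = 256, 2^9 = 512.
Minimum N = 9.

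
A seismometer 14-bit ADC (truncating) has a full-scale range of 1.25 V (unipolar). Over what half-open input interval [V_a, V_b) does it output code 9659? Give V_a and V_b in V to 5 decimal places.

LSB = 1.25/2^14 = 76.29 µV.
V_a = V_low + 9659·LSB = 0.736923 V; V_b = V_low + 9660·LSB = 0.737 V.

[0.73692 V, 0.73700 V)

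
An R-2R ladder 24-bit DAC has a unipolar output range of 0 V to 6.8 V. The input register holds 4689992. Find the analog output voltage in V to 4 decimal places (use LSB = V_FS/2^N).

LSB = 6.8 V / 2^24 = 0.41 µV.
V_out = 0 + 4689992 × 4.05312e-07 V = 1.90091 V.

1.9009 V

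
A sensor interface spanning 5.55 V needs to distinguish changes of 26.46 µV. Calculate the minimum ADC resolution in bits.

Number of steps required ≥ 5.55 V / 26.46 µV = 209750.57.
Need 2^N ≥ 209750.57; 2^17 = 131072, 2^18 = 262144.
Minimum N = 18.

18 bits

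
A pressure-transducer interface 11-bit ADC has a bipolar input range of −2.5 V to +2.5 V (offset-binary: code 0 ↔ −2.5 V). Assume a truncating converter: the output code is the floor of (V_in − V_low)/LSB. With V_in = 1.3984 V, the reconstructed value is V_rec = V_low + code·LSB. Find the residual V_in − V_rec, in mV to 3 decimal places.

Step size: 5 V ÷ 2^11 = 2.441 mV.
(V_in − V_low)/LSB = (1.3984 − (−2.5))/0.00244141 = 1596.7846 → code 1596 (floor).
V_rec = (−2.5) + 1596·0.00244141 = 1.3964844 V.
V_in − V_rec = 0.00191563 V = 1.916 mV.

1.916 mV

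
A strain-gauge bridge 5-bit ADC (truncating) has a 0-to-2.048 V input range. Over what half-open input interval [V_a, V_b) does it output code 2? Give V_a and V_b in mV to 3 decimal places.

[128.000 mV, 192.000 mV)

LSB = 2.048/2^5 = 64.000 mV.
V_a = V_low + 2·LSB = 0.128 V; V_b = V_low + 3·LSB = 0.192 V.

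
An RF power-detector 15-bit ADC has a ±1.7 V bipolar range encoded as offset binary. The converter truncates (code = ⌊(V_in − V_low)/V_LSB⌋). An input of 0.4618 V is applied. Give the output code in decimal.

LSB = 3.4 V / 32768 = 103.76 µV.
(V_in − V_low)/LSB = (0.4618 − (−1.7)) / 0.00010376 = 20834.665.
⌊·⌋(20834.665) = 20834.

code 20834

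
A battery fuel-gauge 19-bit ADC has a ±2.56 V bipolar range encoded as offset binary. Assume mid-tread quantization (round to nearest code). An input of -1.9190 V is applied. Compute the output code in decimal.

code 65638

LSB = 5.12 V / 524288 = 9.77 µV.
Input sits at 65638.400 steps above V_low.
So the output code is 65638.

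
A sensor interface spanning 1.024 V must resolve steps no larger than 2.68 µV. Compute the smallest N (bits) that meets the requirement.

19 bits

Number of steps required ≥ 1.024 V / 2.68 µV = 382089.55.
Need 2^N ≥ 382089.55; 2^18 = 262144, 2^19 = 524288.
Minimum N = 19.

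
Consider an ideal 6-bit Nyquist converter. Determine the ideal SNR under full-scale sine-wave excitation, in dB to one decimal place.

37.9 dB

SNR ≈ 6.02·N + 1.76 dB = 6.02·6 + 1.76 = 37.88 dB.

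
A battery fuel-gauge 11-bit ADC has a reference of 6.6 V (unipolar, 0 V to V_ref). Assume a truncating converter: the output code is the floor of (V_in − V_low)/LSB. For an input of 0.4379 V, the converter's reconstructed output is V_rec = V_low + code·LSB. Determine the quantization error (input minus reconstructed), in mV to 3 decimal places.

One LSB is 6.6 V / 2048 = 3.223 mV.
Scaled input = 135.8817 LSBs, so code = 135.
Code 135 maps back to 0 + 135×0.00322266 V = 0.43505859 V.
Error = 0.4379 − 0.43505859 = 0.00284141 V = 2.841 mV.

2.841 mV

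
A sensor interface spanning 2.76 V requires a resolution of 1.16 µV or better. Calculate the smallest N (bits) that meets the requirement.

Number of steps required ≥ 2.76 V / 1.16 µV = 2379310.34.
Need 2^N ≥ 2379310.34; 2^21 = 2097152, 2^22 = 4194304.
Minimum N = 22.

22 bits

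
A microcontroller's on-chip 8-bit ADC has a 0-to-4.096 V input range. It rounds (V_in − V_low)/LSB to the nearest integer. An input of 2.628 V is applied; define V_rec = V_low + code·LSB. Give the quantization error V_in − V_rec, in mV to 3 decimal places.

LSB = 4.096/2^8 = 16.000 mV.
Scaled input = 164.2500 LSBs, so code = 164.
Code 164 maps back to 0 + 164×0.016 V = 2.624 V.
Error = 2.628 − 2.624 = 0.004 V = 4.000 mV.

4.000 mV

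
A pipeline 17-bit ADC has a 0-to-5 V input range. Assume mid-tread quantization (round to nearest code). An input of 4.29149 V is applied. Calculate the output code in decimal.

code 112499

LSB = 5 V / 131072 = 38.15 µV.
(4.29149 − 0) / 3.8147e-05 = 112498.835 LSBs.
Round → code 112499.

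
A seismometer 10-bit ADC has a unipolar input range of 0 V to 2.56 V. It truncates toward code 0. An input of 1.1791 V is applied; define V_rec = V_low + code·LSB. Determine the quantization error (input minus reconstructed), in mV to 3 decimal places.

Step size: 2.56 V ÷ 2^10 = 2.500 mV.
Scaled input = 471.6400 LSBs, so code = 471.
V_rec = 0 + 471·0.0025 = 1.1775 V.
Error = 1.1791 − 1.1775 = 0.0016 V = 1.600 mV.

1.600 mV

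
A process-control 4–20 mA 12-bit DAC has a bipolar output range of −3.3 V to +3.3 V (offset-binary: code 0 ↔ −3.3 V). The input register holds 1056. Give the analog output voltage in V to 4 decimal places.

LSB = 6.6 V / 2^12 = 1.611 mV.
V_out = (−3.3) + 1056 × 0.00161133 V = -1.59844 V.

-1.5984 V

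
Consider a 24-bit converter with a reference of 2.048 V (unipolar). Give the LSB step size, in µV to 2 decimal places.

Full-scale span = 2.048 V.
LSB = 2.048 / 2^24 = 2.048 / 16777216 = 1.2207e-07 V = 0.12 µV.

0.12 µV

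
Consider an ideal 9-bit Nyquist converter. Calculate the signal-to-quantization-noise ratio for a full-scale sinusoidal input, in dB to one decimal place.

SNR ≈ 6.02·N + 1.76 dB = 6.02·9 + 1.76 = 55.94 dB.

55.9 dB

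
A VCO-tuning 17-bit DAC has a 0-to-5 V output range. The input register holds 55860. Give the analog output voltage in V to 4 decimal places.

LSB = 5 V / 2^17 = 38.15 µV.
V_out = 0 + 55860 × 3.8147e-05 V = 2.13089 V.

2.1309 V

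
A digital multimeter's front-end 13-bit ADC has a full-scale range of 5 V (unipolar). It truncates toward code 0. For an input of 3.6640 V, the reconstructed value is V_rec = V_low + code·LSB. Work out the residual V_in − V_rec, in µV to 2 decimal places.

Step size: 5 V ÷ 2^13 = 0.610 mV.
(3.6640 − 0)/0.000610352 = 6003.0976; ⌊·⌋ gives code 6003.
Reconstructed: 3.6639404 V.
Difference: 5.95703e-05 V → 59.57 µV.

59.57 µV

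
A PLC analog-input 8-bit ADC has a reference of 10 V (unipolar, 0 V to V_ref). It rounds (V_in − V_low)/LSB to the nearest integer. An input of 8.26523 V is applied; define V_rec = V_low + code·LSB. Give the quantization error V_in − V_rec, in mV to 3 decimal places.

One LSB is 10 V / 256 = 39.062 mV.
Scaled input = 211.5899 LSBs, so code = 212.
Code 212 maps back to 0 + 212×0.0390625 V = 8.28125 V.
Error = 8.26523 − 8.28125 = -0.01602 V = -16.020 mV.

-16.020 mV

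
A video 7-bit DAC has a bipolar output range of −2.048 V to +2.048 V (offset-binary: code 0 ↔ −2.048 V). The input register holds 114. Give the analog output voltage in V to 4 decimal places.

LSB = 4.096 V / 2^7 = 32.000 mV.
V_out = (−2.048) + 114 × 0.032 V = 1.6 V.

1.6000 V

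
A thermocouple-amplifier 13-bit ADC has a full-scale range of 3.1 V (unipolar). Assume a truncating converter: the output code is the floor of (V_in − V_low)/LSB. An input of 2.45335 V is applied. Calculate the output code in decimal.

code 6483

LSB = 3.1 V / 8192 = 378.42 µV.
Input sits at 6483.175 steps above V_low.
⌊·⌋(6483.175) = 6483.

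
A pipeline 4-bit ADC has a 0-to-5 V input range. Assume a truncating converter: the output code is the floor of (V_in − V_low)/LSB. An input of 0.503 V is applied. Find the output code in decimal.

Full-scale span = 5 V; LSB = 5/2^4 = 312.500 mV.
(0.503 − 0) / 0.3125 = 1.610 LSBs.
So the output code is 1.

code 1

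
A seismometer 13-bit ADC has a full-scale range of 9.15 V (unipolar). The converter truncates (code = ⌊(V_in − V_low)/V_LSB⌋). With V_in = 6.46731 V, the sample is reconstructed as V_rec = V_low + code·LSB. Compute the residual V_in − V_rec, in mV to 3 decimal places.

0.208 mV

LSB = 9.15/2^13 = 1.117 mV.
(V_in − V_low)/LSB = (6.46731 − 0)/0.00111694 = 5790.1862 → code 5790 (floor).
Code 5790 maps back to 0 + 5790×0.00111694 V = 6.4671021 V.
Difference: 0.000207949 V → 0.208 mV.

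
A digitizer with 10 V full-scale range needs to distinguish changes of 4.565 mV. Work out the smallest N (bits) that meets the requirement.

Number of steps required ≥ 10 V / 4.565 mV = 2190.58.
Need 2^N ≥ 2190.58; 2^11 = 2048, 2^12 = 4096.
Minimum N = 12.

12 bits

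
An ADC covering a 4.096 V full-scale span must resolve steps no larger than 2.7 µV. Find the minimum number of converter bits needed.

21 bits

Number of steps required ≥ 4.096 V / 2.7 µV = 1517037.04.
Need 2^N ≥ 1517037.04; 2^20 = 1048576, 2^21 = 2097152.
Minimum N = 21.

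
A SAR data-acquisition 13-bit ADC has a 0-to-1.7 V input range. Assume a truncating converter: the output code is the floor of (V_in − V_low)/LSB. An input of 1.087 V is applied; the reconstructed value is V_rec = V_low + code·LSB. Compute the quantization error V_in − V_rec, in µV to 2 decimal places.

12.70 µV

One LSB is 1.7 V / 8192 = 207.52 µV.
(1.087 − 0)/0.00020752 = 5238.0612; ⌊·⌋ gives code 5238.
V_rec = 0 + 5238·0.00020752 = 1.0869873 V.
Error = 1.087 − 1.0869873 = 1.26953e-05 V = 12.70 µV.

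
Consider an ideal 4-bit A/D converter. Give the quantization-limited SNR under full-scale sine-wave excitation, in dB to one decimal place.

SNR ≈ 6.02·N + 1.76 dB = 6.02·4 + 1.76 = 25.84 dB.

25.8 dB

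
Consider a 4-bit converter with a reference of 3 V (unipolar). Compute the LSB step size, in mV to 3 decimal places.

Full-scale span = 3 V.
LSB = 3 / 2^4 = 3 / 16 = 0.1875 V = 187.500 mV.

187.500 mV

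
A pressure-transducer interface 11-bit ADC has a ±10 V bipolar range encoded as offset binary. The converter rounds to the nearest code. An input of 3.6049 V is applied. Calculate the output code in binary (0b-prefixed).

code 0b10101110001 (decimal 1393)

With 2048 levels over 20 V, one step is 9.766 mV.
(V_in − V_low)/LSB = (3.6049 − (−10)) / 0.00976562 = 1393.142.
Round → code 1393.
In binary (0b-prefixed): 0b10101110001.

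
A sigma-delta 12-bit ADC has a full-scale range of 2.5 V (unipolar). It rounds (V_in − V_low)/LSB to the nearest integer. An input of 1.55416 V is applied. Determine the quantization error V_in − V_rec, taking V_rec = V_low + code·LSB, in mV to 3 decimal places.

0.205 mV

Step size: 2.5 V ÷ 2^12 = 0.610 mV.
Scaled input = 2546.3357 LSBs, so code = 2546.
V_rec = 0 + 2546·0.000610352 = 1.5539551 V.
V_in − V_rec = 0.000204922 V = 0.205 mV.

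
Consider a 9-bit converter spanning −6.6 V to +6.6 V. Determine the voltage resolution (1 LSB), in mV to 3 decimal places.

25.781 mV

Full-scale span = 13.2 V.
LSB = 13.2 / 2^9 = 13.2 / 512 = 0.0257812 V = 25.781 mV.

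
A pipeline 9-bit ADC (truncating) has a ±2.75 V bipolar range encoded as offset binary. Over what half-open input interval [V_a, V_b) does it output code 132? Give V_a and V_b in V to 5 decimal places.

[-1.33203 V, -1.32129 V)

LSB = 5.5/2^9 = 10.742 mV.
V_a = V_low + 132·LSB = -1.33203 V; V_b = V_low + 133·LSB = -1.32129 V.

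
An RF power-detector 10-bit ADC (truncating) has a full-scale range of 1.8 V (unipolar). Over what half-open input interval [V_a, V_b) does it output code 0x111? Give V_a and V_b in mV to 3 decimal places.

[479.883 mV, 481.641 mV)

LSB = 1.8/2^10 = 1.758 mV.
Code 0x111 = 273 decimal.
V_a = V_low + 273·LSB = 0.479883 V; V_b = V_low + 274·LSB = 0.481641 V.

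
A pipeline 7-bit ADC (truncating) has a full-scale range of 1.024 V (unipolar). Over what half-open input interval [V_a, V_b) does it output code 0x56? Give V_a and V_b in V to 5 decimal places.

LSB = 1.024/2^7 = 8.000 mV.
Code 0x56 = 86 decimal.
V_a = V_low + 86·LSB = 0.688 V; V_b = V_low + 87·LSB = 0.696 V.

[0.68800 V, 0.69600 V)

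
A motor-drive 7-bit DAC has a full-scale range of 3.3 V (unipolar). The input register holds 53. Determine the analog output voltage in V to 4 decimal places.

1.3664 V

LSB = 3.3 V / 2^7 = 25.781 mV.
V_out = 0 + 53 × 0.0257812 V = 1.36641 V.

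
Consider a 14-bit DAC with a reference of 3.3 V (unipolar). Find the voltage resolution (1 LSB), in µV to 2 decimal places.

201.42 µV

Full-scale span = 3.3 V.
LSB = 3.3 / 2^14 = 3.3 / 16384 = 0.000201416 V = 201.42 µV.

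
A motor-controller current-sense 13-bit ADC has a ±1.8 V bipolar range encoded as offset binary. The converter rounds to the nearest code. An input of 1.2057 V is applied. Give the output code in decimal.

code 6840

Full-scale span = 3.6 V; LSB = 3.6/2^13 = 439.45 µV.
(1.2057 − (−1.8)) / 0.000439453 = 6839.637 LSBs.
So the output code is 6840.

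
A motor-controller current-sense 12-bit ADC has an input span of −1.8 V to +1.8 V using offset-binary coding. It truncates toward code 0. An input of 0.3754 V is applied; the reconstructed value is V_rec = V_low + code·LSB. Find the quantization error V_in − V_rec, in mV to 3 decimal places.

LSB = 3.6/2^12 = 0.879 mV.
Scaled input = 2475.1218 LSBs, so code = 2475.
Code 2475 maps back to (−1.8) + 2475×0.000878906 V = 0.37529297 V.
Error = 0.3754 − 0.37529297 = 0.000107031 V = 0.107 mV.

0.107 mV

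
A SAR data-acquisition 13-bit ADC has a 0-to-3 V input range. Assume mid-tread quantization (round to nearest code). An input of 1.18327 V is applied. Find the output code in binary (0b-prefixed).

code 0b110010011111 (decimal 3231)

With 8192 levels over 3 V, one step is 366.21 µV.
(1.18327 − 0) / 0.000366211 = 3231.116 LSBs.
round(3231.116) = 3231.
In binary (0b-prefixed): 0b110010011111.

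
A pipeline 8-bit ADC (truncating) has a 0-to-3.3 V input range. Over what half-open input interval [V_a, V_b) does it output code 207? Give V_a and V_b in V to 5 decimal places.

LSB = 3.3/2^8 = 12.891 mV.
V_a = V_low + 207·LSB = 2.66836 V; V_b = V_low + 208·LSB = 2.68125 V.

[2.66836 V, 2.68125 V)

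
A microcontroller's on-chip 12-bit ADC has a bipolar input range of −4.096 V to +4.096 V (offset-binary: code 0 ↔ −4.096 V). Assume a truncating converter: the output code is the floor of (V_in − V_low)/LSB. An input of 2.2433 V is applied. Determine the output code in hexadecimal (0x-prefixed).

code 0xC61 (decimal 3169)

With 4096 levels over 8.192 V, one step is 2.000 mV.
(V_in − V_low)/LSB = (2.2433 − (−4.096)) / 0.002 = 3169.650.
Floor → code 3169.
In hexadecimal (0x-prefixed): 0xC61.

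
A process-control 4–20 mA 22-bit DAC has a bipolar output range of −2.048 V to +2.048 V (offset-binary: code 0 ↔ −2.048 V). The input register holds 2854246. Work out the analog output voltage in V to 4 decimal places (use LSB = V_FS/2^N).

0.7393 V

LSB = 4.096 V / 2^22 = 0.98 µV.
V_out = (−2.048) + 2854246 × 9.76563e-07 V = 0.73935 V.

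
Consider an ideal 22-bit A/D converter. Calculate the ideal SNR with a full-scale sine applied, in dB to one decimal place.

134.2 dB

SNR ≈ 6.02·N + 1.76 dB = 6.02·22 + 1.76 = 134.20 dB.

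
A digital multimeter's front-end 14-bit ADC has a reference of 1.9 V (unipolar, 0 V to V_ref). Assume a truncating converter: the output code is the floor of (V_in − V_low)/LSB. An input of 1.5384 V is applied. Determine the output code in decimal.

Full-scale span = 1.9 V; LSB = 1.9/2^14 = 115.97 µV.
(1.5384 − 0) / 0.000115967 = 13265.866 LSBs.
⌊·⌋(13265.866) = 13265.

code 13265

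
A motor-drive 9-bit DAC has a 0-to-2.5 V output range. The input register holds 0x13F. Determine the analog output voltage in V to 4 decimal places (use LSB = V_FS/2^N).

LSB = 2.5 V / 2^9 = 4.883 mV.
Code 0x13F = 319 decimal.
V_out = 0 + 319 × 0.00488281 V = 1.55762 V.

1.5576 V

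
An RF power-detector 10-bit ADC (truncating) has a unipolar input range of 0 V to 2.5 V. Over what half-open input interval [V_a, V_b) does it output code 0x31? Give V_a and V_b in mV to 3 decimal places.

LSB = 2.5/2^10 = 2.441 mV.
Code 0x31 = 49 decimal.
V_a = V_low + 49·LSB = 0.119629 V; V_b = V_low + 50·LSB = 0.12207 V.

[119.629 mV, 122.070 mV)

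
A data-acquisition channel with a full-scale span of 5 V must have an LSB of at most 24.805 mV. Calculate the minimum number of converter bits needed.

8 bits

Number of steps required ≥ 5 V / 24.805 mV = 201.57.
Need 2^N ≥ 201.57; 2^7 = 128, 2^8 = 256.
Minimum N = 8.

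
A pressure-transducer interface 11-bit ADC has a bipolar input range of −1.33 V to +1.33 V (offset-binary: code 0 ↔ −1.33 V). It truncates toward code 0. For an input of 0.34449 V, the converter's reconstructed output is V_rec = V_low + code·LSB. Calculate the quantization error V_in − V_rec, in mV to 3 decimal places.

0.301 mV

LSB = 2.66/2^11 = 1.299 mV.
(V_in − V_low)/LSB = (0.34449 − (−1.33))/0.00129883 = 1289.2314 → code 1289 (floor).
Code 1289 maps back to (−1.33) + 1289×0.00129883 V = 0.34418945 V.
Error = 0.34449 − 0.34418945 = 0.000300547 V = 0.301 mV.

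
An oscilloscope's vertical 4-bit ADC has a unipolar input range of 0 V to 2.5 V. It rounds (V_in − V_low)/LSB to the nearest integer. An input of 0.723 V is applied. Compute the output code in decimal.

code 5

LSB = 2.5 V / 16 = 156.250 mV.
(0.723 − 0) / 0.15625 = 4.627 LSBs.
round(4.627) = 5.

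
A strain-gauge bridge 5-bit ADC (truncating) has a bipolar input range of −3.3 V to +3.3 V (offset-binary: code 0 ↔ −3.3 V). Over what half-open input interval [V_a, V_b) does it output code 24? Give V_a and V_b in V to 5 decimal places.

[1.65000 V, 1.85625 V)

LSB = 6.6/2^5 = 206.250 mV.
V_a = V_low + 24·LSB = 1.65 V; V_b = V_low + 25·LSB = 1.85625 V.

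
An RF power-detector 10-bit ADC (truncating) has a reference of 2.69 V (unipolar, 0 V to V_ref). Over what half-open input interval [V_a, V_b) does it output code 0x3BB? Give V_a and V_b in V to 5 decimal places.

LSB = 2.69/2^10 = 2.627 mV.
Code 0x3BB = 955 decimal.
V_a = V_low + 955·LSB = 2.50874 V; V_b = V_low + 956·LSB = 2.51137 V.

[2.50874 V, 2.51137 V)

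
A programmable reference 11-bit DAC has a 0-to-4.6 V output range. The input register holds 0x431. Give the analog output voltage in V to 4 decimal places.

LSB = 4.6 V / 2^11 = 2.246 mV.
Code 0x431 = 1073 decimal.
V_out = 0 + 1073 × 0.00224609 V = 2.41006 V.

2.4101 V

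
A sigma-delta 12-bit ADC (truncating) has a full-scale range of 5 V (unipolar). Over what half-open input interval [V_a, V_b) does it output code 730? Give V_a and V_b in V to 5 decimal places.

[0.89111 V, 0.89233 V)

LSB = 5/2^12 = 1.221 mV.
V_a = V_low + 730·LSB = 0.891113 V; V_b = V_low + 731·LSB = 0.892334 V.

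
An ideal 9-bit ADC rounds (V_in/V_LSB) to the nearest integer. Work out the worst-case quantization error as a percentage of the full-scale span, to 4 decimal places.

0.0977 %

Rounding → worst-case error = ½ LSB = V_FS/2^10, so 100/1024 = 0.0976562 % of full scale.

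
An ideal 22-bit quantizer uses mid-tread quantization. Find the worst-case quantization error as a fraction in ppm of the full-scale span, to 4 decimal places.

Rounding → worst-case error = ½ LSB = V_FS/2^23, so 1e+06/8388608 = 0.119209 ppm of full scale.

0.1192 ppm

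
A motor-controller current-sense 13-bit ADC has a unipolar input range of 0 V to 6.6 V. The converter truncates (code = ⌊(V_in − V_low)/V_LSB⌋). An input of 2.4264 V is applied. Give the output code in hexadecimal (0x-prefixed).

code 0xBC3 (decimal 3011)

With 8192 levels over 6.6 V, one step is 0.806 mV.
Input sits at 3011.677 steps above V_low.
⌊·⌋(3011.677) = 3011.
In hexadecimal (0x-prefixed): 0xBC3.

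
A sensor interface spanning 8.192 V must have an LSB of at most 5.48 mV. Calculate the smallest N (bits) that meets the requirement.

11 bits

Number of steps required ≥ 8.192 V / 5.48 mV = 1494.89.
Need 2^N ≥ 1494.89; 2^10 = 1024, 2^11 = 2048.
Minimum N = 11.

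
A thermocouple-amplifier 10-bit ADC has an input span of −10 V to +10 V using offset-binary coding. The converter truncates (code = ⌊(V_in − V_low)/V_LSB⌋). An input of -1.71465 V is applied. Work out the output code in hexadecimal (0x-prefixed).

Full-scale span = 20 V; LSB = 20/2^10 = 19.531 mV.
(-1.71465 − (−10)) / 0.0195312 = 424.210 LSBs.
So the output code is 424.
In hexadecimal (0x-prefixed): 0x1A8.

code 0x1A8 (decimal 424)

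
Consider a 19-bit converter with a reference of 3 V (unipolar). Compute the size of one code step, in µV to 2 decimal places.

5.72 µV

Full-scale span = 3 V.
LSB = 3 / 2^19 = 3 / 524288 = 5.72205e-06 V = 5.72 µV.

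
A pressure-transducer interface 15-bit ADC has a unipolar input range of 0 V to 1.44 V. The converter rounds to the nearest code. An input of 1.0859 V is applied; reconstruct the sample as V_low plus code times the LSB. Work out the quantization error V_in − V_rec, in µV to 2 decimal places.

11.33 µV

LSB = 1.44/2^15 = 43.95 µV.
(V_in − V_low)/LSB = (1.0859 − 0)/4.39453e-05 = 24710.2578 → code 24710 (round).
V_rec = 0 + 24710·4.39453e-05 = 1.0858887 V.
Error = 1.0859 − 1.0858887 = 1.13281e-05 V = 11.33 µV.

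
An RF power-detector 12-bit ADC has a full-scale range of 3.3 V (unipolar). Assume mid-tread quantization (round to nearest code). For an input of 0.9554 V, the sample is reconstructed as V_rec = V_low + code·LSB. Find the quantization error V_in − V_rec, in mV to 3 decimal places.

LSB = 3.3/2^12 = 0.806 mV.
(0.9554 − 0)/0.000805664 = 1185.8541; round gives code 1186.
Reconstructed: 0.95551758 V.
Error = 0.9554 − 0.95551758 = -0.000117578 V = -0.118 mV.

-0.118 mV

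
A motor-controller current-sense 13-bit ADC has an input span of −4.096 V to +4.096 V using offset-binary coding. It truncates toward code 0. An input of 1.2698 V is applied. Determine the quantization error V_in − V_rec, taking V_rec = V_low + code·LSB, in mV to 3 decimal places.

0.800 mV

Step size: 8.192 V ÷ 2^13 = 1.000 mV.
(V_in − V_low)/LSB = (1.2698 − (−4.096))/0.001 = 5365.8000 → code 5365 (floor).
Code 5365 maps back to (−4.096) + 5365×0.001 V = 1.269 V.
Error = 1.2698 − 1.269 = 0.0008 V = 0.800 mV.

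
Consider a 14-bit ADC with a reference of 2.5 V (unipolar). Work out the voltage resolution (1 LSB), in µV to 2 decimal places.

Full-scale span = 2.5 V.
LSB = 2.5 / 2^14 = 2.5 / 16384 = 0.000152588 V = 152.59 µV.

152.59 µV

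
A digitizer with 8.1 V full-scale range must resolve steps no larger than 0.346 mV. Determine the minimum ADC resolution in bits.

15 bits

Number of steps required ≥ 8.1 V / 0.346 mV = 23410.40.
Need 2^N ≥ 23410.40; 2^14 = 16384, 2^15 = 32768.
Minimum N = 15.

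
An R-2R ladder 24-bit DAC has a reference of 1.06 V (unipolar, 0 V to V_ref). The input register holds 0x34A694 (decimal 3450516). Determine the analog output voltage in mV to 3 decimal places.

LSB = 1.06 V / 2^24 = 0.06 µV.
Code 0x34A694 = 3450516 decimal.
V_out = 0 + 3450516 × 6.31809e-08 V = 0.218007 V.
= 218.007 mV.

218.007 mV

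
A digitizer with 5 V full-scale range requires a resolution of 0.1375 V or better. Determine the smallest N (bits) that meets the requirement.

Number of steps required ≥ 5 V / 0.1375 V = 36.36.
Need 2^N ≥ 36.36; 2^5 = 32, 2^6 = 64.
Minimum N = 6.

6 bits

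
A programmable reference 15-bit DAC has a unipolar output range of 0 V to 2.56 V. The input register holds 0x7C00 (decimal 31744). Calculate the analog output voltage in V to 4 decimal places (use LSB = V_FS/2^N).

LSB = 2.56 V / 2^15 = 78.12 µV.
Code 0x7C00 = 31744 decimal.
V_out = 0 + 31744 × 7.8125e-05 V = 2.48 V.

2.4800 V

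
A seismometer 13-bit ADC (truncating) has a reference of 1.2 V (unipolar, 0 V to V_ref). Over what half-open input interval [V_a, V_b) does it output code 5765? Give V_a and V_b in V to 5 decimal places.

[0.84448 V, 0.84463 V)

LSB = 1.2/2^13 = 146.48 µV.
V_a = V_low + 5765·LSB = 0.844482 V; V_b = V_low + 5766·LSB = 0.844629 V.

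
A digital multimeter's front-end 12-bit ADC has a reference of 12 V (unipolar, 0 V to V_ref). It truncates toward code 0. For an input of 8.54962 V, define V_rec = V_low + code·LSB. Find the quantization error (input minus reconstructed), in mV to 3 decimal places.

0.792 mV

Step size: 12 V ÷ 2^12 = 2.930 mV.
Scaled input = 2918.2703 LSBs, so code = 2918.
Code 2918 maps back to 0 + 2918×0.00292969 V = 8.5488281 V.
V_in − V_rec = 0.000791875 V = 0.792 mV.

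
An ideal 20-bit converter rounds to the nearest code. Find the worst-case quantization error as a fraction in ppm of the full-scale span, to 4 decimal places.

Rounding → worst-case error = ½ LSB = V_FS/2^21, so 1e+06/2097152 = 0.476837 ppm of full scale.

0.4768 ppm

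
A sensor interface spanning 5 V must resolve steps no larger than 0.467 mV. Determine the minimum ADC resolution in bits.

14 bits

Number of steps required ≥ 5 V / 0.467 mV = 10706.64.
Need 2^N ≥ 10706.64; 2^13 = 8192, 2^14 = 16384.
Minimum N = 14.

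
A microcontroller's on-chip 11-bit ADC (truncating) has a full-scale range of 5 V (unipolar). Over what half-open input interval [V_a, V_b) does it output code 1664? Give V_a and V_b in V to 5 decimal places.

[4.06250 V, 4.06494 V)

LSB = 5/2^11 = 2.441 mV.
V_a = V_low + 1664·LSB = 4.0625 V; V_b = V_low + 1665·LSB = 4.06494 V.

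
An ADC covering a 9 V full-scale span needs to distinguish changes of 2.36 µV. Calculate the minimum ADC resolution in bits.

Number of steps required ≥ 9 V / 2.36 µV = 3813559.32.
Need 2^N ≥ 3813559.32; 2^21 = 2097152, 2^22 = 4194304.
Minimum N = 22.

22 bits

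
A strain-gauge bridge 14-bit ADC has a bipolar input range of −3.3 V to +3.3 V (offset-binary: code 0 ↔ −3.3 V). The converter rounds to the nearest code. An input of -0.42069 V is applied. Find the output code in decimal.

code 7148

LSB = 6.6 V / 16384 = 402.83 µV.
(-0.42069 − (−3.3)) / 0.000402832 = 7147.669 LSBs.
So the output code is 7148.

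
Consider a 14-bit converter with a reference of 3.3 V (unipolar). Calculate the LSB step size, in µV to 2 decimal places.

Full-scale span = 3.3 V.
LSB = 3.3 / 2^14 = 3.3 / 16384 = 0.000201416 V = 201.42 µV.

201.42 µV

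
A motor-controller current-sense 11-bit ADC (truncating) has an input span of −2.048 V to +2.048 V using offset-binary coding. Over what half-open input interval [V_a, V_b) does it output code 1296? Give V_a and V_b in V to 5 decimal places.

[0.54400 V, 0.54600 V)

LSB = 4.096/2^11 = 2.000 mV.
V_a = V_low + 1296·LSB = 0.544 V; V_b = V_low + 1297·LSB = 0.546 V.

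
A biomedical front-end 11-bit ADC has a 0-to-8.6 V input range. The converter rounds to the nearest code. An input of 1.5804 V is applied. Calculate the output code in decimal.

With 2048 levels over 8.6 V, one step is 4.199 mV.
(V_in − V_low)/LSB = (1.5804 − 0) / 0.00419922 = 376.356.
So the output code is 376.

code 376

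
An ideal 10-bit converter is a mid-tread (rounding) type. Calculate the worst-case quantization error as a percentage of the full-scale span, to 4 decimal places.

Rounding → worst-case error = ½ LSB = V_FS/2^11, so 100/2048 = 0.0488281 % of full scale.

0.0488 %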